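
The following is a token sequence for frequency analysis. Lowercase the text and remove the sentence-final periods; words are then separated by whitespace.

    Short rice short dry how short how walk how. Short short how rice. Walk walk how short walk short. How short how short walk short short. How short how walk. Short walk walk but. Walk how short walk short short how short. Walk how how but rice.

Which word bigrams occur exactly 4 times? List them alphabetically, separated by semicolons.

Bigram counts meeting the condition (exactly 4 times):
  walk how: 4
  walk short: 4

walk how; walk short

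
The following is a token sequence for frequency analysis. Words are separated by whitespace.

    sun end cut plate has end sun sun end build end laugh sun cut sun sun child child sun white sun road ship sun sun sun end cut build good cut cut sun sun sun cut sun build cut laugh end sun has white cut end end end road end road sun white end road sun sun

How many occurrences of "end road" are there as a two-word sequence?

3

Scanning the 56 overlapping bigram windows for "end road":
  position 48–49: end road
  position 50–51: end road
  position 54–55: end road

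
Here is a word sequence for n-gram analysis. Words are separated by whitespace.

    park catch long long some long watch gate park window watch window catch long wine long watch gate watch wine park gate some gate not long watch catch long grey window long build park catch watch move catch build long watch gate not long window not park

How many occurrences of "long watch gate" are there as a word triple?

3

Scanning the 45 overlapping trigram windows for "long watch gate":
  position 6–8: long watch gate
  position 16–18: long watch gate
  position 40–42: long watch gate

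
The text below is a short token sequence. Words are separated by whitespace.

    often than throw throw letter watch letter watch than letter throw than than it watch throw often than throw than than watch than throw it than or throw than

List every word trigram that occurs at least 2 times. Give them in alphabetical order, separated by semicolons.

Trigram counts meeting the condition (at least 2 times):
  often than throw: 2
  throw than than: 2

often than throw; throw than than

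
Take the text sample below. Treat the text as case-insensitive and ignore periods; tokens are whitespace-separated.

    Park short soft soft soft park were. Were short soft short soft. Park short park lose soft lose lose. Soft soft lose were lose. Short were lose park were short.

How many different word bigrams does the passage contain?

30 tokens → 29 bigram windows in total.
Repeated bigrams (each contributes count−1 duplicates):
  short soft: 3
  soft soft: 3
  lose soft: 2
  park short: 2
  park were: 2
  soft lose: 2
  soft park: 2
  were lose: 2
  … (1 more repeated)
11 duplicate windows → 29 − 11 = 18 distinct.

18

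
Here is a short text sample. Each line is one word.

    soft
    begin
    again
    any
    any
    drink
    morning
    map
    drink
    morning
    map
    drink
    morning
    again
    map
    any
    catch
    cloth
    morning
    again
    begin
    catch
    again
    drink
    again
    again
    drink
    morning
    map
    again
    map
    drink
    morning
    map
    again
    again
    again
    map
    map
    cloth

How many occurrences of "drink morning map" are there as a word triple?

4

Scanning the 38 overlapping trigram windows for "drink morning map":
  position 6–8: drink morning map
  position 9–11: drink morning map
  position 27–29: drink morning map
  position 32–34: drink morning map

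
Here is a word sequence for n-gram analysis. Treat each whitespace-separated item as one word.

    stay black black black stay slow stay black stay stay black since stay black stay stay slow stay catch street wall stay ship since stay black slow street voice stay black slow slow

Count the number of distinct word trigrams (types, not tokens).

26

33 tokens → 31 trigram windows in total.
Repeated trigrams (each contributes count−1 duplicates):
  black stay stay: 2
  since stay black: 2
  stay black slow: 2
  stay black stay: 2
  stay slow stay: 2
5 duplicate windows → 31 − 5 = 26 distinct.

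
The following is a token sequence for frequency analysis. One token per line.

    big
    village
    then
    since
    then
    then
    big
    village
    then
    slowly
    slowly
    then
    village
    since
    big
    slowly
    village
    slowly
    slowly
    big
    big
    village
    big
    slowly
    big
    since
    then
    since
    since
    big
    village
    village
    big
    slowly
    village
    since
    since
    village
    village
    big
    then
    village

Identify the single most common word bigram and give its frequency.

"big village", 4 times

Bigram frequencies (highest first):
  big village: 4
  big slowly: 3
  village big: 3
  village then: 2
  then since: 2
  since then: 2
  … (17 more, each ≤ 2)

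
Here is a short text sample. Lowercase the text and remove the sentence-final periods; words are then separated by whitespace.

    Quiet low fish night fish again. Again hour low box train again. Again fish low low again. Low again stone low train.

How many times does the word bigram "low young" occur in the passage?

Scanning the 21 overlapping bigram windows for "low young":
  (none found)

0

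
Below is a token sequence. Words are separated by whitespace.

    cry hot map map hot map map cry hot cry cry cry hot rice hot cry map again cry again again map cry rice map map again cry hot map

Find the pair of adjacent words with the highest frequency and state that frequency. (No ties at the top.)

"cry hot", 4 times

Bigram frequencies (highest first):
  cry hot: 4
  hot map: 3
  map map: 3
  map cry: 2
  hot cry: 2
  cry cry: 2
  … (11 more, each ≤ 2)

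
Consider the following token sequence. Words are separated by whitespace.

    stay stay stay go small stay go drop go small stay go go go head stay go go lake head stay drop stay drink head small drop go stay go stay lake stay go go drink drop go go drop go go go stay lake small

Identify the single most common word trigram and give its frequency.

Trigram frequencies (highest first):
  stay go go: 3
  go small stay: 2
  small stay go: 2
  go drop go: 2
  go go go: 2
  go stay lake: 2
  … (30 more, each ≤ 2)

"stay go go", 3 times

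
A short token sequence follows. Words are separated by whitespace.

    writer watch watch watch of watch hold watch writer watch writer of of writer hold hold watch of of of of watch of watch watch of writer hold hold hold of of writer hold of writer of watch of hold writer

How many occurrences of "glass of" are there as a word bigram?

Scanning the 40 overlapping bigram windows for "glass of":
  (none found)

0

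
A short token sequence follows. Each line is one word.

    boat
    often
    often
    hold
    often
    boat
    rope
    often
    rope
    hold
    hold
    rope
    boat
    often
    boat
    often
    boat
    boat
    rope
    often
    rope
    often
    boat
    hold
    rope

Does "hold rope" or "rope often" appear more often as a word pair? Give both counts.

"rope often" (3 vs 2)

"hold rope": 2 occurrences
"rope often": 3 occurrences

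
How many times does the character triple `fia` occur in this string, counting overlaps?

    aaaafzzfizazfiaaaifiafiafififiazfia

5

Sliding a length-3 window over the 35 characters (33 positions):
  position 13–15: fia
  position 19–21: fia
  position 22–24: fia
  position 29–31: fia
  position 33–35: fia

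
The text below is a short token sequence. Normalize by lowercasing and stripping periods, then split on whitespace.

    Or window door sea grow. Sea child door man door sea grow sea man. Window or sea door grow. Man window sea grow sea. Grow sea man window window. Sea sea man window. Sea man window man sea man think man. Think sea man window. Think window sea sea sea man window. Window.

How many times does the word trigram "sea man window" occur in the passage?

6

Scanning the 51 overlapping trigram windows for "sea man window":
  position 13–15: sea man window
  position 26–28: sea man window
  position 31–33: sea man window
  position 34–36: sea man window
  position 43–45: sea man window
  position 50–52: sea man window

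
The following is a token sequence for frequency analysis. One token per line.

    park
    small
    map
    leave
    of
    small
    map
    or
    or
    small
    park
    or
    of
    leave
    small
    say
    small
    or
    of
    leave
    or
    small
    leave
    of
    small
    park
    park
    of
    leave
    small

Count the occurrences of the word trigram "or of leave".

2

Scanning the 28 overlapping trigram windows for "or of leave":
  position 12–14: or of leave
  position 18–20: or of leave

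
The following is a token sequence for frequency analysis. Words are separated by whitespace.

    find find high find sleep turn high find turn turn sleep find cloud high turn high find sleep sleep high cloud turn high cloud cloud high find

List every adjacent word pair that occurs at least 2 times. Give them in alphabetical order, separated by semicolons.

Bigram counts meeting the condition (at least 2 times):
  cloud high: 2
  find sleep: 2
  high cloud: 2
  high find: 4
  turn high: 3

cloud high; find sleep; high cloud; high find; turn high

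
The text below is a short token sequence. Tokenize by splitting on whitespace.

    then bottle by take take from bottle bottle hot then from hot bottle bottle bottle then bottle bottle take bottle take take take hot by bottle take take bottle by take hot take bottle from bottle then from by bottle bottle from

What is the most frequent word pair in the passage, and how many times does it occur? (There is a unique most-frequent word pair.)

"bottle bottle", 5 times

Bigram frequencies (highest first):
  bottle bottle: 5
  take take: 4
  bottle take: 3
  take bottle: 3
  then bottle: 2
  bottle by: 2
  … (15 more, each ≤ 2)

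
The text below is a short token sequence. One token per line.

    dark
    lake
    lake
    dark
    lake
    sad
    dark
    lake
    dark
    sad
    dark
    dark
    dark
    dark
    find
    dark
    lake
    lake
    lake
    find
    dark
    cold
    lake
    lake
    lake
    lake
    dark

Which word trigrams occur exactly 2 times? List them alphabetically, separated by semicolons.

Trigram counts meeting the condition (exactly 2 times):
  dark dark dark: 2
  dark lake lake: 2
  lake lake dark: 2

dark dark dark; dark lake lake; lake lake dark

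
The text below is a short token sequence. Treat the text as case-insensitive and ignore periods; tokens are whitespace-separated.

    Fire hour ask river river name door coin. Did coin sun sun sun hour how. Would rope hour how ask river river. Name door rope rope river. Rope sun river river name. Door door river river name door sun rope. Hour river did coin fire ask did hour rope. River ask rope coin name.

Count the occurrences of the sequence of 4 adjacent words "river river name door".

Scanning the 51 overlapping 4-gram windows for "river river name door":
  position 4–7: river river name door
  position 21–24: river river name door
  position 30–33: river river name door
  position 35–38: river river name door

4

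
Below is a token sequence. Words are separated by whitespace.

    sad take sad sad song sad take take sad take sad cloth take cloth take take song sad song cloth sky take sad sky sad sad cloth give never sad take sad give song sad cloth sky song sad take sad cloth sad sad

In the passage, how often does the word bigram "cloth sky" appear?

Scanning the 43 overlapping bigram windows for "cloth sky":
  position 20–21: cloth sky
  position 36–37: cloth sky

2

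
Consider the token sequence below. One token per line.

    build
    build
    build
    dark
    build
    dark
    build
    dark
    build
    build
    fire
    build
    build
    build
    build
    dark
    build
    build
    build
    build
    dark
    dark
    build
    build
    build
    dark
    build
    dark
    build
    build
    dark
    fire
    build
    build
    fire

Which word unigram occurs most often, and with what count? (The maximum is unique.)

Unigram frequencies (highest first):
  build: 23
  dark: 9
  fire: 3

"build", 23 times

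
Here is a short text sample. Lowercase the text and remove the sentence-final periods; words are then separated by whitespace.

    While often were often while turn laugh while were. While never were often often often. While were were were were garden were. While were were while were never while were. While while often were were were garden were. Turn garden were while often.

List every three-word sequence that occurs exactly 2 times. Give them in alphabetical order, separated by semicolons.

garden were while; were garden were; were were garden; were while were; while often were; while were were; while were while

Trigram counts meeting the condition (exactly 2 times):
  garden were while: 2
  were garden were: 2
  were were garden: 2
  were while were: 2
  while often were: 2
  while were were: 2
  while were while: 2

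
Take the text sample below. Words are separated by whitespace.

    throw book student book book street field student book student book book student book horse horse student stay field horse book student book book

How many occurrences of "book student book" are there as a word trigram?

Scanning the 22 overlapping trigram windows for "book student book":
  position 2–4: book student book
  position 9–11: book student book
  position 12–14: book student book
  position 21–23: book student book

4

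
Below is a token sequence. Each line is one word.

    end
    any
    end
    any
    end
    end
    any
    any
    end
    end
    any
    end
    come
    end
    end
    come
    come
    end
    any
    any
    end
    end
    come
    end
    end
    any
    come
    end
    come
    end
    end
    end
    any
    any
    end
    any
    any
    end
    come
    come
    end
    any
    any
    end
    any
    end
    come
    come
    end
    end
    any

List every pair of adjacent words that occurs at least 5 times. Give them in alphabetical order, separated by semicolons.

Bigram counts meeting the condition (at least 5 times):
  any any: 5
  any end: 9
  come end: 7
  end any: 11
  end come: 6
  end end: 8

any any; any end; come end; end any; end come; end end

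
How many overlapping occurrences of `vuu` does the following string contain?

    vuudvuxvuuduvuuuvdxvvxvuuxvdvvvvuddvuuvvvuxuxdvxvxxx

5

Sliding a length-3 window over the 52 characters (50 positions):
  position 1–3: vuu
  position 8–10: vuu
  position 13–15: vuu
  position 23–25: vuu
  position 36–38: vuu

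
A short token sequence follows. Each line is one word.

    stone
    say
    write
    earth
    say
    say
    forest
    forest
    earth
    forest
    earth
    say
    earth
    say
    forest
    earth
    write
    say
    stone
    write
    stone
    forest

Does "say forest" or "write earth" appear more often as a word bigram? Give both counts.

"say forest": 2 occurrences
"write earth": 1 occurrence

"say forest" (2 vs 1)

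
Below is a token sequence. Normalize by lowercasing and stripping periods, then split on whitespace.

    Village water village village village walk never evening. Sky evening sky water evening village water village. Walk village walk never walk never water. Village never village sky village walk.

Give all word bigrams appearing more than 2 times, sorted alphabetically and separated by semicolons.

village walk; walk never; water village

Bigram counts meeting the condition (more than 2 times):
  village walk: 4
  walk never: 3
  water village: 3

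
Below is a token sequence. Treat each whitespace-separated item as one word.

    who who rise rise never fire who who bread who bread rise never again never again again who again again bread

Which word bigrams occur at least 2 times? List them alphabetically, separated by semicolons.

again again; never again; rise never; who bread; who who

Bigram counts meeting the condition (at least 2 times):
  again again: 2
  never again: 2
  rise never: 2
  who bread: 2
  who who: 2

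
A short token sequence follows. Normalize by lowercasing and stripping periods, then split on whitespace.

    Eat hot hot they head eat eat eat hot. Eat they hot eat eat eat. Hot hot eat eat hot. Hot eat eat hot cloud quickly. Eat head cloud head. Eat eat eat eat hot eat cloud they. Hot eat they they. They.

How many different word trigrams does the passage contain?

25

43 tokens → 41 trigram windows in total.
Repeated trigrams (each contributes count−1 duplicates):
  eat eat hot: 5
  eat eat eat: 4
  eat hot hot: 3
  hot eat eat: 3
  eat hot eat: 2
  head eat eat: 2
  hot eat they: 2
  hot hot eat: 2
  … (1 more repeated)
16 duplicate windows → 41 − 16 = 25 distinct.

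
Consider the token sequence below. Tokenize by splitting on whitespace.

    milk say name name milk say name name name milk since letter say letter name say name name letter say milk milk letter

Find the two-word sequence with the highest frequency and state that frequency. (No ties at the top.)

"name name", 4 times

Bigram frequencies (highest first):
  name name: 4
  say name: 3
  milk say: 2
  name milk: 2
  letter say: 2
  milk since: 1
  … (8 more, each ≤ 1)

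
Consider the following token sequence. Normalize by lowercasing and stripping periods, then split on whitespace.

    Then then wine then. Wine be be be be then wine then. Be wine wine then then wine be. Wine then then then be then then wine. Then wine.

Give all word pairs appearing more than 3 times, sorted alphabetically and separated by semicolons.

Bigram counts meeting the condition (more than 3 times):
  then then: 5
  then wine: 6
  wine then: 5

then then; then wine; wine then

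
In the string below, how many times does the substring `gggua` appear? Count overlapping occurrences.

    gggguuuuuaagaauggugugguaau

Sliding a length-5 window over the 26 characters (22 positions):
  (no match at any position)

0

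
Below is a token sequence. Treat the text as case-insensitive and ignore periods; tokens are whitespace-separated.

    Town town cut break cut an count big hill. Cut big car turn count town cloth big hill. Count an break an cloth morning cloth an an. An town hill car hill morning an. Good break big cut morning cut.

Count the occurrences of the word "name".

Scanning the 40 tokens for "name":
  (none found)

0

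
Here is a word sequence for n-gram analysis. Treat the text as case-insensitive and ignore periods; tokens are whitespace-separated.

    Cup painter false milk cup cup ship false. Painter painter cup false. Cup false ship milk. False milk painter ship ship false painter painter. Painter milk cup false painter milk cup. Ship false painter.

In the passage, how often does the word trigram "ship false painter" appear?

3

Scanning the 32 overlapping trigram windows for "ship false painter":
  position 7–9: ship false painter
  position 21–23: ship false painter
  position 32–34: ship false painter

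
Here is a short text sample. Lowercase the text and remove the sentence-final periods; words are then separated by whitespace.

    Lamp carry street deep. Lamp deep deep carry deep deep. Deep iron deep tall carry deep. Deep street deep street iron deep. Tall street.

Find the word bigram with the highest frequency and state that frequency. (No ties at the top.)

Bigram frequencies (highest first):
  deep deep: 4
  street deep: 2
  carry deep: 2
  iron deep: 2
  deep tall: 2
  deep street: 2
  … (9 more, each ≤ 1)

"deep deep", 4 times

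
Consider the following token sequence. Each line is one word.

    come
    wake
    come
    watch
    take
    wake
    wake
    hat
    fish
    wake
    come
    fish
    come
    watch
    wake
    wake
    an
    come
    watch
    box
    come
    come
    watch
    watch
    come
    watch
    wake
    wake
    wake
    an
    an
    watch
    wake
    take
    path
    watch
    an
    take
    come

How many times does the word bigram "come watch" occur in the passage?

5

Scanning the 38 overlapping bigram windows for "come watch":
  position 3–4: come watch
  position 13–14: come watch
  position 18–19: come watch
  position 22–23: come watch
  position 25–26: come watch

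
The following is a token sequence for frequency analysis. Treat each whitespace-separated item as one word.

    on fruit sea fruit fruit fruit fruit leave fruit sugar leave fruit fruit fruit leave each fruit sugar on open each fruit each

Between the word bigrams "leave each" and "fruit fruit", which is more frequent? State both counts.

"leave each": 1 occurrence
"fruit fruit": 5 occurrences

"fruit fruit" (5 vs 1)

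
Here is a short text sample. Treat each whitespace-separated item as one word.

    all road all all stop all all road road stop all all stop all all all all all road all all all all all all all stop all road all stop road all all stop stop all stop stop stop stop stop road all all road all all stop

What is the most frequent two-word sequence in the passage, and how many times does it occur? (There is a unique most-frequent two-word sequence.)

"all all", 16 times

Bigram frequencies (highest first):
  all all: 16
  all stop: 7
  road all: 6
  all road: 5
  stop all: 5
  stop stop: 5
  … (3 more, each ≤ 2)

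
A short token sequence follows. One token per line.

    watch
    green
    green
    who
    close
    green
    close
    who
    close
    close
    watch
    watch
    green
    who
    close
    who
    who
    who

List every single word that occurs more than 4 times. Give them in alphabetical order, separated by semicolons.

close; who

Unigram counts meeting the condition (more than 4 times):
  close: 5
  who: 6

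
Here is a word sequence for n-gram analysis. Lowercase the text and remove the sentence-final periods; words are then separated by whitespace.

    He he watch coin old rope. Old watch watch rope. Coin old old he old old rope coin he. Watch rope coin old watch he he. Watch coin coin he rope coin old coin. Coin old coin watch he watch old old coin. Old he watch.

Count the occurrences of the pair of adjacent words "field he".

Scanning the 45 overlapping bigram windows for "field he":
  (none found)

0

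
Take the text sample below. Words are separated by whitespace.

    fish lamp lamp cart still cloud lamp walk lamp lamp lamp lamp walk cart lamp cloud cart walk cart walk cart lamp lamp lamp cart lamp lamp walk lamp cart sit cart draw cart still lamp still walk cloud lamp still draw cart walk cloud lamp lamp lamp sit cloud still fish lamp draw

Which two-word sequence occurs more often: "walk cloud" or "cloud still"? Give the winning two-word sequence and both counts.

"walk cloud": 2 occurrences
"cloud still": 1 occurrence

"walk cloud" (2 vs 1)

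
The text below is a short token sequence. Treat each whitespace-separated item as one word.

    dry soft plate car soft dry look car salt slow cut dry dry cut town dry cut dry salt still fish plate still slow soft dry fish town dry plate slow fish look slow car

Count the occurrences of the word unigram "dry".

8

Scanning the 35 tokens for "dry":
  position 1: dry
  position 6: dry
  position 12: dry
  position 13: dry
  position 16: dry
  position 18: dry
  position 26: dry
  position 29: dry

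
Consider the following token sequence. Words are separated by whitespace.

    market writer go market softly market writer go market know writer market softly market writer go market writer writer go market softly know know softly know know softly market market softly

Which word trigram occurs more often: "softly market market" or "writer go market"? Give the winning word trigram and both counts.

"softly market market": 1 occurrence
"writer go market": 4 occurrences

"writer go market" (4 vs 1)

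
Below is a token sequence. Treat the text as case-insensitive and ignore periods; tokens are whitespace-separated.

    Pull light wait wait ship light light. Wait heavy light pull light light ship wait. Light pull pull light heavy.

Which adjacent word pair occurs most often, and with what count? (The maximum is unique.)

Bigram frequencies (highest first):
  pull light: 3
  light wait: 2
  light light: 2
  light pull: 2
  wait wait: 1
  wait ship: 1
  … (8 more, each ≤ 1)

"pull light", 3 times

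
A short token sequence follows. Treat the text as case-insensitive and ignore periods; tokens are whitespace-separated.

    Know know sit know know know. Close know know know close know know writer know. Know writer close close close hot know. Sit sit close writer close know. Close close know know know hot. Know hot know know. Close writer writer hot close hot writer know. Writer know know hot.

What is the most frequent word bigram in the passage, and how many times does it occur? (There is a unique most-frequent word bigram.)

Bigram frequencies (highest first):
  know know: 11
  know close: 4
  close know: 4
  know writer: 3
  writer know: 3
  close close: 3
  … (13 more, each ≤ 3)

"know know", 11 times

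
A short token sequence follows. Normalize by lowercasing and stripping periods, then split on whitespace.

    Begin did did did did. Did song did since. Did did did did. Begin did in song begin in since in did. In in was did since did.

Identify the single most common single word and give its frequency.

Unigram frequencies (highest first):
  did: 14
  in: 5
  begin: 3
  since: 3
  song: 2
  was: 1

"did", 14 times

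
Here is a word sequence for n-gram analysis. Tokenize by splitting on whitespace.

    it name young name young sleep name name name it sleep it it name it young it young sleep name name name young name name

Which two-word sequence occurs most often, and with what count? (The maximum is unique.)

Bigram frequencies (highest first):
  name name: 5
  name young: 3
  it name: 2
  young name: 2
  young sleep: 2
  sleep name: 2
  … (6 more, each ≤ 2)

"name name", 5 times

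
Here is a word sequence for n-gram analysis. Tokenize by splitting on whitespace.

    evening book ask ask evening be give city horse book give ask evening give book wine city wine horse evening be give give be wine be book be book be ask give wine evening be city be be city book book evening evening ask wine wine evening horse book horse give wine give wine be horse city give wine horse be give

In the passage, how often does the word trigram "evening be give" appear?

Scanning the 60 overlapping trigram windows for "evening be give":
  position 5–7: evening be give
  position 20–22: evening be give

2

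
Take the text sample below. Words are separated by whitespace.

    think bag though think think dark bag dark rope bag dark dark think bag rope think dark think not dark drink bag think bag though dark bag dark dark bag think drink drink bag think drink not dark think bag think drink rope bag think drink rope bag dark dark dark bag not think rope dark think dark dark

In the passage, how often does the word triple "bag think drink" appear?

Scanning the 57 overlapping trigram windows for "bag think drink":
  position 30–32: bag think drink
  position 34–36: bag think drink
  position 40–42: bag think drink
  position 44–46: bag think drink

4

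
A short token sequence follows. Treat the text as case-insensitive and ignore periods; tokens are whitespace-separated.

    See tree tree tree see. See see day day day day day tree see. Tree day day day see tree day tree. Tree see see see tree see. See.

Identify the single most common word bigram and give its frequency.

Bigram frequencies (highest first):
  day day: 6
  see see: 5
  see tree: 4
  tree see: 4
  tree tree: 3
  day tree: 2
  … (3 more, each ≤ 2)

"day day", 6 times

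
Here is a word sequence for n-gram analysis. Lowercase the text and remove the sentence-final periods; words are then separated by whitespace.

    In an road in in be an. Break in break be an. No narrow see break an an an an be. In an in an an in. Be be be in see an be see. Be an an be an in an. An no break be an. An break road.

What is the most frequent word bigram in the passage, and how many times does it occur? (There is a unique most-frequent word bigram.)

Bigram frequencies (highest first):
  an an: 7
  be an: 5
  in an: 4
  an be: 3
  an in: 3
  in be: 2
  … (20 more, each ≤ 2)

"an an", 7 times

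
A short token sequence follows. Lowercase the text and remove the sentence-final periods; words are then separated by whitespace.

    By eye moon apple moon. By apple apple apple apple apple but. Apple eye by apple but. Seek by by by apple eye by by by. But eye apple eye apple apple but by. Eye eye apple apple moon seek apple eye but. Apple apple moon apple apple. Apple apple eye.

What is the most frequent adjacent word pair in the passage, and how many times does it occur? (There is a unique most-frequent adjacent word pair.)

"apple apple", 10 times

Bigram frequencies (highest first):
  apple apple: 10
  apple eye: 5
  by by: 4
  apple moon: 3
  by apple: 3
  apple but: 3
  … (16 more, each ≤ 3)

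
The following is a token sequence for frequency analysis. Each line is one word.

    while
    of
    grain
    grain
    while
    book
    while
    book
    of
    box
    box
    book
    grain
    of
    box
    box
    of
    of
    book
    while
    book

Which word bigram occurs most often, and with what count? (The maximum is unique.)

Bigram frequencies (highest first):
  while book: 3
  book while: 2
  of box: 2
  box box: 2
  while of: 1
  of grain: 1
  … (9 more, each ≤ 1)

"while book", 3 times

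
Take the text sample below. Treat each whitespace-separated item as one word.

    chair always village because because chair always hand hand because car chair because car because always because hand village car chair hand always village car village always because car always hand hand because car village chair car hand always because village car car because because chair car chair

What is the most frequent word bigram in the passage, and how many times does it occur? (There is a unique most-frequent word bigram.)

"because car", 4 times

Bigram frequencies (highest first):
  because car: 4
  car chair: 3
  always because: 3
  village car: 3
  chair always: 2
  always village: 2
  … (21 more, each ≤ 2)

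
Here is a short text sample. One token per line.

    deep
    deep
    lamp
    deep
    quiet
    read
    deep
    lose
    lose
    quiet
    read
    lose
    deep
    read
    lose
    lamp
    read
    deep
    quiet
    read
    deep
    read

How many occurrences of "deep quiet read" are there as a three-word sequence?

2

Scanning the 20 overlapping trigram windows for "deep quiet read":
  position 4–6: deep quiet read
  position 18–20: deep quiet read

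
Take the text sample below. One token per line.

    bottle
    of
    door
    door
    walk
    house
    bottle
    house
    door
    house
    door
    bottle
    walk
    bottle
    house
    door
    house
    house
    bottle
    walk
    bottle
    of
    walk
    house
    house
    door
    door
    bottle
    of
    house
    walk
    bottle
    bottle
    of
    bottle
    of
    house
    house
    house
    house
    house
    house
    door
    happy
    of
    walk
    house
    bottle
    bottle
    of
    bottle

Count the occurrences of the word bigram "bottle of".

Scanning the 50 overlapping bigram windows for "bottle of":
  position 1–2: bottle of
  position 21–22: bottle of
  position 28–29: bottle of
  position 33–34: bottle of
  position 35–36: bottle of
  position 49–50: bottle of

6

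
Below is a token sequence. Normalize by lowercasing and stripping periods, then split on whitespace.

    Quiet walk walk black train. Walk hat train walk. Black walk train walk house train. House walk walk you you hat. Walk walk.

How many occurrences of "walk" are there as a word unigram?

10

Scanning the 23 tokens for "walk":
  position 2: walk
  position 3: walk
  position 6: walk
  position 9: walk
  position 11: walk
  position 13: walk
  position 17: walk
  position 18: walk
  position 22: walk
  position 23: walk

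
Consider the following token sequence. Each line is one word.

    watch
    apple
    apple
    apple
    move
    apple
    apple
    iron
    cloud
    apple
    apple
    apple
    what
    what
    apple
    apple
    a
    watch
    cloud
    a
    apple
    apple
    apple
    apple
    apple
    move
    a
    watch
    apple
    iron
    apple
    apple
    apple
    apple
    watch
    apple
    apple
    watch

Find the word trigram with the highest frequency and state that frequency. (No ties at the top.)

Trigram frequencies (highest first):
  apple apple apple: 7
  watch apple apple: 2
  apple apple move: 2
  apple apple watch: 2
  apple move apple: 1
  move apple apple: 1
  … (21 more, each ≤ 1)

"apple apple apple", 7 times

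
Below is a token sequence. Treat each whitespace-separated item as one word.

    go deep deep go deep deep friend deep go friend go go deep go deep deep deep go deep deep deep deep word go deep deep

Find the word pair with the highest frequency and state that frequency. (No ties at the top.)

"deep deep", 8 times

Bigram frequencies (highest first):
  deep deep: 8
  go deep: 6
  deep go: 4
  deep friend: 1
  friend deep: 1
  go friend: 1
  … (4 more, each ≤ 1)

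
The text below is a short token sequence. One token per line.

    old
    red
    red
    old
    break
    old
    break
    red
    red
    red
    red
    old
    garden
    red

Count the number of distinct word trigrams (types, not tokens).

10

14 tokens → 12 trigram windows in total.
Repeated trigrams (each contributes count−1 duplicates):
  red red old: 2
  red red red: 2
2 duplicate windows → 12 − 2 = 10 distinct.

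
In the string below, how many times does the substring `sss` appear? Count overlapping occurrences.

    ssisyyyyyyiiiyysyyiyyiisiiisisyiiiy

0

Sliding a length-3 window over the 35 characters (33 positions):
  (no match at any position)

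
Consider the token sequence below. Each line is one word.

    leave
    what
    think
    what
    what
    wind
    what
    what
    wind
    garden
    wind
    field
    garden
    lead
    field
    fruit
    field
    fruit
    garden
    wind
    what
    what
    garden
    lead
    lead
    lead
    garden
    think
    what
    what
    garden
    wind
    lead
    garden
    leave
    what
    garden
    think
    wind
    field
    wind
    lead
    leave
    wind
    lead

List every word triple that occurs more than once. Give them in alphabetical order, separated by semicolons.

Trigram counts meeting the condition (more than once):
  think what what: 2
  what what garden: 2
  what what wind: 2
  wind what what: 2

think what what; what what garden; what what wind; wind what what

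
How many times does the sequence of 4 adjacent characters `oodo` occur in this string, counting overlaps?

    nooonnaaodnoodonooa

Sliding a length-4 window over the 19 characters (16 positions):
  position 12–15: oodo

1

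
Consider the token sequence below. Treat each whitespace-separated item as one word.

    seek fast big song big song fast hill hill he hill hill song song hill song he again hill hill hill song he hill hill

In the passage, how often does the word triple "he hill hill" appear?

Scanning the 23 overlapping trigram windows for "he hill hill":
  position 10–12: he hill hill
  position 23–25: he hill hill

2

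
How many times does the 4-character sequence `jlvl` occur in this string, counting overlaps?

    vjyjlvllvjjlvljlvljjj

3

Sliding a length-4 window over the 21 characters (18 positions):
  position 4–7: jlvl
  position 11–14: jlvl
  position 15–18: jlvl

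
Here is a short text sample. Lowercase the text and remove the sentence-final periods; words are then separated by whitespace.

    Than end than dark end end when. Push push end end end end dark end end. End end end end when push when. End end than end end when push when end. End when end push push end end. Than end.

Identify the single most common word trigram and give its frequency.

Trigram frequencies (highest first):
  end end end: 6
  end end when: 4
  end when push: 3
  dark end end: 2
  push push end: 2
  push end end: 2
  … (15 more, each ≤ 2)

"end end end", 6 times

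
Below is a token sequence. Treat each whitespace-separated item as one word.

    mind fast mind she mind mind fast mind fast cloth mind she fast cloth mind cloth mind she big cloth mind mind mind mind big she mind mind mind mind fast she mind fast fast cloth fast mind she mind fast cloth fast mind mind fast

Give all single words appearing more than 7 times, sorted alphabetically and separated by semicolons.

fast; mind

Unigram counts meeting the condition (more than 7 times):
  fast: 11
  mind: 21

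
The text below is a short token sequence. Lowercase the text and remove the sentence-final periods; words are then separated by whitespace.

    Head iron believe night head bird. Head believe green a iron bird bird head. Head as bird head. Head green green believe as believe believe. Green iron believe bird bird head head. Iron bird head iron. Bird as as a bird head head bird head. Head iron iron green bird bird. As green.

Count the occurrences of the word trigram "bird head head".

5

Scanning the 51 overlapping trigram windows for "bird head head":
  position 13–15: bird head head
  position 17–19: bird head head
  position 30–32: bird head head
  position 41–43: bird head head
  position 44–46: bird head head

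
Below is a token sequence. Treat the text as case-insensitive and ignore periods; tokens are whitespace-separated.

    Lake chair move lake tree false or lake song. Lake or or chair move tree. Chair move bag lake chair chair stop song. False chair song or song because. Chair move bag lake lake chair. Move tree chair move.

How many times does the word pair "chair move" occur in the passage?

6

Scanning the 38 overlapping bigram windows for "chair move":
  position 2–3: chair move
  position 13–14: chair move
  position 16–17: chair move
  position 30–31: chair move
  position 35–36: chair move
  position 38–39: chair move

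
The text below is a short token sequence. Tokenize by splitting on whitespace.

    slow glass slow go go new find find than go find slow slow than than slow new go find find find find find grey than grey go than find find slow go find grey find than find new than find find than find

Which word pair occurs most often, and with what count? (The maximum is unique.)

"find find", 7 times

Bigram frequencies (highest first):
  find find: 7
  than find: 4
  find than: 3
  go find: 3
  slow go: 2
  find slow: 2
  … (20 more, each ≤ 2)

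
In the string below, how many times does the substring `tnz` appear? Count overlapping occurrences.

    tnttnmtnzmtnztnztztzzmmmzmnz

3

Sliding a length-3 window over the 28 characters (26 positions):
  position 7–9: tnz
  position 11–13: tnz
  position 14–16: tnz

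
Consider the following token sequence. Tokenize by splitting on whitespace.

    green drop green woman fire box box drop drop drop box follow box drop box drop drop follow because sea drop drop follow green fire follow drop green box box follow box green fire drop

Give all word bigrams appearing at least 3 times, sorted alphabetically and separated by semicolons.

box drop; drop drop

Bigram counts meeting the condition (at least 3 times):
  box drop: 3
  drop drop: 4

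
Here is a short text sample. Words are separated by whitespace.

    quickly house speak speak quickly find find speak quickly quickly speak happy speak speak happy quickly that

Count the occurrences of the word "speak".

Scanning the 17 tokens for "speak":
  position 3: speak
  position 4: speak
  position 8: speak
  position 11: speak
  position 13: speak
  position 14: speak

6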